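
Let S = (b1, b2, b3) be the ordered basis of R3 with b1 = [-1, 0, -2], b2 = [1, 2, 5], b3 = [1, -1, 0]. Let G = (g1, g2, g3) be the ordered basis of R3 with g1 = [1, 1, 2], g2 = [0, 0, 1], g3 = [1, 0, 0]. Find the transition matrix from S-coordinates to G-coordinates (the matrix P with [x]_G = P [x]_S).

Let M have columns bj and N have columns gj. Then for every x, N [x]_G = x = M [x]_S, so P = N^(-1) M.
Since det N = 1, N^(-1) has integer entries; multiplying gives P = [[0, 2, -1], [-2, 1, 2], [-1, -1, 2]].

[[0, 2, -1], [-2, 1, 2], [-1, -1, 2]]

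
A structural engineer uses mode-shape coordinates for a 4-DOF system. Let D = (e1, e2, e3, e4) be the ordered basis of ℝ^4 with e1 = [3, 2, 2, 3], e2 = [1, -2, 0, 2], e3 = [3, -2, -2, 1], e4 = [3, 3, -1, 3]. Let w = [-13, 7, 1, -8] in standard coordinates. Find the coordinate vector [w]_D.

Write w = c_1 e1 + ... + c_4 e4 and solve for the c_i.
Row-reducing the augmented matrix [M | w] gives c = (-2, -1, -3, 1).
Check: -2e1 - e2 - 3e3 + e4 = [-13, 7, 1, -8].

[-2, -1, -3, 1]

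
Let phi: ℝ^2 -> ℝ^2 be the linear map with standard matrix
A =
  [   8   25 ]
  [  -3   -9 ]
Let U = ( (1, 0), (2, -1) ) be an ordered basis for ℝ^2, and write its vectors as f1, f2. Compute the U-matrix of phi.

[[2, -3], [3, -3]]

The j-th column of [phi]_U is [phi(fj)]_U.
phi(f1) = A f1 = (8, -3) = 2f1 + 3f2, so column 1 is (2, 3).
Repeating for f2 and assembling the columns gives [[2, -3], [3, -3]].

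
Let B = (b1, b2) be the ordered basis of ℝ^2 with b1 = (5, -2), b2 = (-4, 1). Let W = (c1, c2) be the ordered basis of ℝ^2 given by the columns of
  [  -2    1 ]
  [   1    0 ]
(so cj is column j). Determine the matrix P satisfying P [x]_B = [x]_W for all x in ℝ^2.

Let M have columns bj and N have columns cj. Then for every x, N [x]_W = x = M [x]_B, so P = N^(-1) M.
Since det N = -1, N^(-1) has integer entries; multiplying gives P = [[-2, 1], [1, -2]].

[[-2, 1], [1, -2]]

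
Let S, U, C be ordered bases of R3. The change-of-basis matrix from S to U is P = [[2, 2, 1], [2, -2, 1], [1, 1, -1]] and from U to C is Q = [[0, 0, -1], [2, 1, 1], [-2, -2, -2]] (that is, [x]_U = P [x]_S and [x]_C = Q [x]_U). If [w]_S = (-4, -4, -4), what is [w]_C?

(4, -48, 56)

Composing the changes, [w]_C = Q P [w]_S.
Q P = [[-1, -1, 1], [7, 3, 2], [-10, -2, -2]]; applying this to (-4, -4, -4) gives (4, -48, 56).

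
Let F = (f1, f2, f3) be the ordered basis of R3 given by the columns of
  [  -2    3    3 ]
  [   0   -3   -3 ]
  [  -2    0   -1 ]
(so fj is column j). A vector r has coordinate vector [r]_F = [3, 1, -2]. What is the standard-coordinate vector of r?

By definition r = 3f1 + f2 - 2f3.
Summing componentwise gives [-9, 3, -4].

[-9, 3, -4]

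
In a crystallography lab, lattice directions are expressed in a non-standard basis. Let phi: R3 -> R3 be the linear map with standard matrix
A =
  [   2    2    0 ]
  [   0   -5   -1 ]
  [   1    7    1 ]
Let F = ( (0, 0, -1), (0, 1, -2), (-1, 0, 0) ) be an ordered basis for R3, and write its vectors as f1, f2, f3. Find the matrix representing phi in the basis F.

With P the matrix whose columns are f1, ..., f3, [phi]_F = P^(-1) A P.
Column by column: phi(f1) = A f1 = (0, 1, -1); its F-coordinates (-1, 1, 0) give column 1.
Continuing for each basis vector yields [phi]_F = [[-1, 1, 1], [1, -3, 0], [0, -2, 2]].

[[-1, 1, 1], [1, -3, 0], [0, -2, 2]]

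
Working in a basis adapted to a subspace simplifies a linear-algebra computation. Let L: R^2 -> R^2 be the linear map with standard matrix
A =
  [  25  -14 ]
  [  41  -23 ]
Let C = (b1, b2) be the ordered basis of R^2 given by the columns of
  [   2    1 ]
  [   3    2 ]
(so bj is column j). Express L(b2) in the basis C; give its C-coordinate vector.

<-1, -1>

Compute L(b2) = A b2 = <-3, -5> in standard coordinates.
Then write this in C-coordinates: solve for y in y_1 b1 + y_2 b2 = <-3, -5>.
This gives y = <-1, -1>, which is column 2 of [L]_C.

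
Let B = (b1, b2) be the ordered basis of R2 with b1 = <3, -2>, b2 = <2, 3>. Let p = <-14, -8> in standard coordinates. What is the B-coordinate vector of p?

Write p = c_1 b1 + c_2 b2 and solve for the c_i.
System: 3c_1 + 2c_2 = -14, -2c_1 + 3c_2 = -8; solving gives c_1 = -2, c_2 = -4.
Check: -2b1 - 4b2 = <-14, -8>.

<-2, -4>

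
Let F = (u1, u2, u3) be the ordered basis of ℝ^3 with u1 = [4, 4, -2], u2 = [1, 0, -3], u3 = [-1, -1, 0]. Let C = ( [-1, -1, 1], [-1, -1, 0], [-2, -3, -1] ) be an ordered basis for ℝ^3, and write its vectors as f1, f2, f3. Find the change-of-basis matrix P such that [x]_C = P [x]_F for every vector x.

Take x = uj: its F-coordinates are the j-th standard unit vector, so P e_j — column j of P — equals [uj]_C.
u1 = -2f1 - 2f2 + 0·f3, giving column 1 = [-2, -2, 0]; repeating for each j gives P = [[-2, -2, 0], [-2, -1, 1], [0, 1, 0]].

[[-2, -2, 0], [-2, -1, 1], [0, 1, 0]]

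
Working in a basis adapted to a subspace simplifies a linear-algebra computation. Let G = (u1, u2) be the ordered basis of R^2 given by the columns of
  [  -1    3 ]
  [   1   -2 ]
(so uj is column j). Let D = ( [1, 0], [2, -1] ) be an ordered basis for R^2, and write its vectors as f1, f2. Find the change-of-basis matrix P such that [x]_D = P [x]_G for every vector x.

Take x = uj: its G-coordinates are the j-th standard unit vector, so P e_j — column j of P — equals [uj]_D.
u1 = f1 - f2, giving column 1 = [1, -1]; repeating for each j gives P = [[1, -1], [-1, 2]].

[[1, -1], [-1, 2]]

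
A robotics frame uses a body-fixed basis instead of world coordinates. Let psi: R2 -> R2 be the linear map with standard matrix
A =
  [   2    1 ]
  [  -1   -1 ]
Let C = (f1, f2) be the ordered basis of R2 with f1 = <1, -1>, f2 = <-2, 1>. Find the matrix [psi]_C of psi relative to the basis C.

[[-1, 1], [-1, 2]]

The j-th column of [psi]_C is [psi(fj)]_C.
psi(f1) = A f1 = <1, 0> = -f1 - f2, so column 1 is <-1, -1>.
Repeating for f2 and assembling the columns gives [[-1, 1], [-1, 2]].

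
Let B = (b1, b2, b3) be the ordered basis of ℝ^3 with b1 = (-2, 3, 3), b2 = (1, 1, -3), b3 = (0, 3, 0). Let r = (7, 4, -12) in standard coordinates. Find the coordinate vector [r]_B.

(-3, 1, 4)

[r]_B is the unique c with M c = r, where M has columns b1, ..., b3.
Solving this 3x3 system gives c = (-3, 1, 4).
Check: -3b1 + b2 + 4b3 = (7, 4, -12).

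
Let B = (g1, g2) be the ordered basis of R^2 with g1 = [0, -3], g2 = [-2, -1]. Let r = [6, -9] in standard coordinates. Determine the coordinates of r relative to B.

[4, -3]

[r]_B is the unique c with M c = r, where M has columns g1, g2.
System: 0c_1 - 2c_2 = 6, -3c_1 - c_2 = -9; solving gives c_1 = 4, c_2 = -3.
Check: 4g1 - 3g2 = [6, -9].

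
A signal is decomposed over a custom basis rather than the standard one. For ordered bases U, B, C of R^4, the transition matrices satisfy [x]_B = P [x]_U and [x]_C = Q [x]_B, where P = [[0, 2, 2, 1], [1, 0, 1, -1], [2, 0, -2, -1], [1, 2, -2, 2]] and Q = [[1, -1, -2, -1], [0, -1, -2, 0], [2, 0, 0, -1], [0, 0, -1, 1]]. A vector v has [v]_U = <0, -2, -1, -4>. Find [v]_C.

<-15, -15, -10, -16>

Composing the changes, [v]_C = Q P [v]_U.
Q P = [[-6, 0, 7, 2], [-5, 0, 3, 3], [-1, 2, 6, 0], [-1, 2, 0, 3]]; applying this to <0, -2, -1, -4> gives <-15, -15, -10, -16>.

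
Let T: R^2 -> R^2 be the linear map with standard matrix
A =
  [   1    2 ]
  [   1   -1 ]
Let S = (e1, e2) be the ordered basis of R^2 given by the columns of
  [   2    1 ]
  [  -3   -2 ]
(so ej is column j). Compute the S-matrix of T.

Let P have columns e1, e2. Then [T]_S = P^(-1) A P.
Here det P = -1, so P^(-1) is integer; computing A P first and then P^(-1)(A P) gives [[-3, -3], [2, 3]].

[[-3, -3], [2, 3]]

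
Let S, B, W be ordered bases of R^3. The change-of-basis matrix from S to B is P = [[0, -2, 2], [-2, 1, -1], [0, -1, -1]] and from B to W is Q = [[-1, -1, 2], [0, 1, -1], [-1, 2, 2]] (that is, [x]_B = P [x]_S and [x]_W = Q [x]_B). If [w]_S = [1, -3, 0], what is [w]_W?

First [w]_B = P [w]_S = [6, -5, 3].
Then [w]_W = Q [w]_B = [5, -8, -10].

[5, -8, -10]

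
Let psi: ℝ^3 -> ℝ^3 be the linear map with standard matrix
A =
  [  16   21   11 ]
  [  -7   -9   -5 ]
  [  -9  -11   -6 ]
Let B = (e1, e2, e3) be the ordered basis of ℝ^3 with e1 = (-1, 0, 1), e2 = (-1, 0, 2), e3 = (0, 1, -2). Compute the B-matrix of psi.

With P the matrix whose columns are e1, ..., e3, [psi]_B = P^(-1) A P.
Column by column: psi(e1) = A e1 = (-5, 2, 3); its B-coordinates (3, 2, 2) give column 1.
Continuing for each basis vector yields [psi]_B = [[3, -3, -1], [2, -3, 2], [2, -3, 1]].

[[3, -3, -1], [2, -3, 2], [2, -3, 1]]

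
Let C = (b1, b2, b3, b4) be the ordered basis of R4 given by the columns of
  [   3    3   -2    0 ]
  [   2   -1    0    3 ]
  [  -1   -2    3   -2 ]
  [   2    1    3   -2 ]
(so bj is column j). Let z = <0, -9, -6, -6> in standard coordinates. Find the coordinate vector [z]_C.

<-4, 4, 0, 1>

[z]_C is the unique c with M c = z, where M has columns b1, ..., b4.
Gaussian elimination on [M | z] yields c = (-4, 4, 0, 1).
Check: -4b1 + 4b2 + 0·b3 + b4 = <0, -9, -6, -6>.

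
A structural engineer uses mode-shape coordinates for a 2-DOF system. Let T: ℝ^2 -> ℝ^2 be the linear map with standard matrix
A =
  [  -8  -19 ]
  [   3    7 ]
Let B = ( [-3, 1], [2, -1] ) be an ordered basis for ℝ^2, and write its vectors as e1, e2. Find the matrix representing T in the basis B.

[[-1, -1], [1, 0]]

The j-th column of [T]_B is [T(ej)]_B.
T(e1) = A e1 = [5, -2] = -e1 + e2, so column 1 is [-1, 1].
Repeating for e2 and assembling the columns gives [[-1, -1], [1, 0]].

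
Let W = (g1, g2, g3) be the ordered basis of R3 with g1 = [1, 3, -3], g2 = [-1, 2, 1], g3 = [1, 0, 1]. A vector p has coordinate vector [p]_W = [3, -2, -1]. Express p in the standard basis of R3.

[4, 5, -12]

The coordinates say p = 3g1 - 2g2 - g3; adding the scaled basis vectors gives [4, 5, -12].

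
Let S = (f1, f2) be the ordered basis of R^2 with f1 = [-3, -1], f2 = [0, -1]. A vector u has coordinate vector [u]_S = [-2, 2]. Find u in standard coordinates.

[6, 0]

By definition u = -2f1 + 2f2.
Summing componentwise gives [6, 0].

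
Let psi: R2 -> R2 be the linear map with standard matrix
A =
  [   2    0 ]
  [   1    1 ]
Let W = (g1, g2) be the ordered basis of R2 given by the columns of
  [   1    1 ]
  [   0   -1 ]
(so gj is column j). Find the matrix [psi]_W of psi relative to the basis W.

[[3, 2], [-1, 0]]

Let P have columns g1, g2. Then [psi]_W = P^(-1) A P.
Here det P = -1, so P^(-1) is integer; computing A P first and then P^(-1)(A P) gives [[3, 2], [-1, 0]].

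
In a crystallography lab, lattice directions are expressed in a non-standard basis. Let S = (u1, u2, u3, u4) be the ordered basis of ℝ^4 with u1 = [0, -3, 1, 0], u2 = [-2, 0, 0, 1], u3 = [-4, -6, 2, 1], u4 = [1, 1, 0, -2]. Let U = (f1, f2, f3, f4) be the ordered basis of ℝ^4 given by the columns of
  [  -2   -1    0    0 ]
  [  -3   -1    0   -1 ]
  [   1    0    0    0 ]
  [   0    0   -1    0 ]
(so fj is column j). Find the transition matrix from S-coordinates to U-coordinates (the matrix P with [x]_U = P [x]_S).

Let M have columns uj and N have columns fj. Then for every x, N [x]_U = x = M [x]_S, so P = N^(-1) M.
Since det N = 1, N^(-1) has integer entries; multiplying gives P = [[1, 0, 2, 0], [-2, 2, 0, -1], [0, -1, -1, 2], [2, -2, 0, 0]].

[[1, 0, 2, 0], [-2, 2, 0, -1], [0, -1, -1, 2], [2, -2, 0, 0]]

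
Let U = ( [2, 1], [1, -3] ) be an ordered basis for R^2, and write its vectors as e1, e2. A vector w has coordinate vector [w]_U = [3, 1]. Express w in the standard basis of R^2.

[7, 0]

w = M [w]_U, where M has columns e1, e2.
Carrying out the matrix-vector product, w = [7, 0].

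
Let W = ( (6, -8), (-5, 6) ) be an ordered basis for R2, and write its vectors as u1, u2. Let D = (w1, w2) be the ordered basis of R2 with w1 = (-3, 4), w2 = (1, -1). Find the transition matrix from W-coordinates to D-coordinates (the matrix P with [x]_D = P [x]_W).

Take x = uj: its W-coordinates are the j-th standard unit vector, so P e_j — column j of P — equals [uj]_D.
u1 = -2w1 + 0·w2, giving column 1 = (-2, 0); repeating for each j gives P = [[-2, 1], [0, -2]].

[[-2, 1], [0, -2]]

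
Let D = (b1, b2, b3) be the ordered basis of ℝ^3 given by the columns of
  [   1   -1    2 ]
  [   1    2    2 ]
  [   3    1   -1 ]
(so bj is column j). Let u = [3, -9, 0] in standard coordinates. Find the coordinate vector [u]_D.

[1, -4, -1]

Write u = c_1 b1 + ... + c_3 b3 and solve for the c_i.
Row-reducing the augmented matrix [M | u] gives c = (1, -4, -1).
Check: b1 - 4b2 - b3 = [3, -9, 0].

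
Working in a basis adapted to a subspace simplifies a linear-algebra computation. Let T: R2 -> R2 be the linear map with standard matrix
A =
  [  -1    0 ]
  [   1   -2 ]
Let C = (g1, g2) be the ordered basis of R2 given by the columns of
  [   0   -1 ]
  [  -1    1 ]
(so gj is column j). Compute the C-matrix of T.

The j-th column of [T]_C is [T(gj)]_C.
T(g1) = A g1 = <0, 2> = -2g1 + 0·g2, so column 1 is <-2, 0>.
Repeating for g2 and assembling the columns gives [[-2, 2], [0, -1]].

[[-2, 2], [0, -1]]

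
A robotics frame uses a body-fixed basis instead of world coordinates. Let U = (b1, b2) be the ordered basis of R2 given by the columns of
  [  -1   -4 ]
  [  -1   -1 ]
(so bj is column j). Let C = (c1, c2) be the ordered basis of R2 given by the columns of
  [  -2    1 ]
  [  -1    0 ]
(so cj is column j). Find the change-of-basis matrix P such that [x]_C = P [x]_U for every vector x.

Column j of P is [bj]_C, since P maps U-coordinates to C-coordinates.
Expressing b1 in C: b1 = c1 + c2, so column 1 of P is [1, 1].
Doing the same for each bj gives P = [[1, 1], [1, -2]].

[[1, 1], [1, -2]]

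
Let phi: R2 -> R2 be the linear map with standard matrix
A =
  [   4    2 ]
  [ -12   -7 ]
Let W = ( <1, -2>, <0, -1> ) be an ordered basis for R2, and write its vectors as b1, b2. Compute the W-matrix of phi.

[[0, -2], [-2, -3]]

Let P have columns b1, b2. Then [phi]_W = P^(-1) A P.
Here det P = -1, so P^(-1) is integer; computing A P first and then P^(-1)(A P) gives [[0, -2], [-2, -3]].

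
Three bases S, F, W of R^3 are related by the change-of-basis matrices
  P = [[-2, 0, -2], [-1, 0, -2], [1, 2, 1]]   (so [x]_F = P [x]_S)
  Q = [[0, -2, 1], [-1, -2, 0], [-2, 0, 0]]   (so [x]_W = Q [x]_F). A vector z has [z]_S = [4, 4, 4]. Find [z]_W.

First [z]_F = P [z]_S = [-16, -12, 16].
Then [z]_W = Q [z]_F = [40, 40, 32].

[40, 40, 32]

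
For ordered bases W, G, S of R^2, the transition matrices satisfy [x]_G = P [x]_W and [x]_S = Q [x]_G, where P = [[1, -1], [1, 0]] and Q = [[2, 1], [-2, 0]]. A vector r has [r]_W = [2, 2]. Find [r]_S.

[2, 0]

Composing the changes, [r]_S = Q P [r]_W.
Q P = [[3, -2], [-2, 2]]; applying this to [2, 2] gives [2, 0].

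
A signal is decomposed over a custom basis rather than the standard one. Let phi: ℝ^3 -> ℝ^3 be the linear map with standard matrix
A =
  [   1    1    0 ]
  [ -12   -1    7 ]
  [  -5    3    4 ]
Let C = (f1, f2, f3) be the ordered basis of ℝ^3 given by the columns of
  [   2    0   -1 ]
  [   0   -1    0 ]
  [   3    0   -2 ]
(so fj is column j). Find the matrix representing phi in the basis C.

[[2, 1, 1], [3, -1, 2], [2, 3, 3]]

With P the matrix whose columns are f1, ..., f3, [phi]_C = P^(-1) A P.
Column by column: phi(f1) = A f1 = [2, -3, 2]; its C-coordinates [2, 3, 2] give column 1.
Continuing for each basis vector yields [phi]_C = [[2, 1, 1], [3, -1, 2], [2, 3, 3]].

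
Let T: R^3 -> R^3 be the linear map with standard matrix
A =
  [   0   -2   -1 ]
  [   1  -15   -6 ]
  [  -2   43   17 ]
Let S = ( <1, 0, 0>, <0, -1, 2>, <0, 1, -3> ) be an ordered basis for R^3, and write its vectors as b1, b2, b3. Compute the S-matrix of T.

With P the matrix whose columns are b1, ..., b3, [T]_S = P^(-1) A P.
Column by column: T(b1) = A b1 = <0, 1, -2>; its S-coordinates <0, -1, 0> give column 1.
Continuing for each basis vector yields [T]_S = [[0, 0, 1], [-1, 0, -1], [0, 3, 2]].

[[0, 0, 1], [-1, 0, -1], [0, 3, 2]]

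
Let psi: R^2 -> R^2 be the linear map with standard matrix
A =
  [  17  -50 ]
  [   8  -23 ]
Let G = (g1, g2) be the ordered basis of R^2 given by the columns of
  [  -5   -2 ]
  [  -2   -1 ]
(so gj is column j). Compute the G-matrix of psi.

[[-3, -2], [0, -3]]

The j-th column of [psi]_G is [psi(gj)]_G.
psi(g1) = A g1 = [15, 6] = -3g1 + 0·g2, so column 1 is [-3, 0].
Repeating for g2 and assembling the columns gives [[-3, -2], [0, -3]].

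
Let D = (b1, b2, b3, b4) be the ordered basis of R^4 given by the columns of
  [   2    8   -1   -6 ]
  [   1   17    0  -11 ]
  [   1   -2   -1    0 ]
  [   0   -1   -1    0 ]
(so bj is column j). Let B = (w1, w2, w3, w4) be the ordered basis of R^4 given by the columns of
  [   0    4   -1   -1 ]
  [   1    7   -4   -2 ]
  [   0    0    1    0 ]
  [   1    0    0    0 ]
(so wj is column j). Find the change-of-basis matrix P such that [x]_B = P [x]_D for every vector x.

[[0, -1, -1, 0], [1, 2, -1, -1], [1, -2, -1, 0], [1, 2, -2, 2]]

Take x = bj: its D-coordinates are the j-th standard unit vector, so P e_j — column j of P — equals [bj]_B.
b1 = 0·w1 + w2 + w3 + w4, giving column 1 = <0, 1, 1, 1>; repeating for each j gives P = [[0, -1, -1, 0], [1, 2, -1, -1], [1, -2, -1, 0], [1, 2, -2, 2]].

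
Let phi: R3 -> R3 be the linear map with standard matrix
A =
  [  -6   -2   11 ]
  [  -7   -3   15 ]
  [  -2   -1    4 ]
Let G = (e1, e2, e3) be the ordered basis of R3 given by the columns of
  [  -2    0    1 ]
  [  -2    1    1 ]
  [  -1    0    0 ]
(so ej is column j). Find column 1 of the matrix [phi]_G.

Column 1 of [phi]_G is the G-coordinate vector of phi(e1).
In standard coordinates phi(e1) = A e1 = [5, 5, 2].
Converting to G: [5, 5, 2] = -2e1 + 0·e2 + e3, so the coordinate vector is [-2, 0, 1].

[-2, 0, 1]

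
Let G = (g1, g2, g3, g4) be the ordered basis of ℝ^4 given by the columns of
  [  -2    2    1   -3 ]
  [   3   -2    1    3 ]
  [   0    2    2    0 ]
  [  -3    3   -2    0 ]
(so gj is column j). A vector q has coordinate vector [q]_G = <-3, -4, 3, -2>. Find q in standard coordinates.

<7, -4, -2, -9>

q = M [q]_G, where M has columns g1, ..., g4.
Carrying out the matrix-vector product, q = <7, -4, -2, -9>.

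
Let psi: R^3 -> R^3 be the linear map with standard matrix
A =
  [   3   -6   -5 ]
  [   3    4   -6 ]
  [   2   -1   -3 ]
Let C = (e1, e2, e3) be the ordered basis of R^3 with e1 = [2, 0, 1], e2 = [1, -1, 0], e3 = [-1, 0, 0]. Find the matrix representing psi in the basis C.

Let P have columns e1, ..., e3. Then [psi]_C = P^(-1) A P.
Here det P = -1, so P^(-1) is integer; computing A P first and then P^(-1)(A P) gives [[1, 3, -2], [0, 1, 3], [1, -2, 2]].

[[1, 3, -2], [0, 1, 3], [1, -2, 2]]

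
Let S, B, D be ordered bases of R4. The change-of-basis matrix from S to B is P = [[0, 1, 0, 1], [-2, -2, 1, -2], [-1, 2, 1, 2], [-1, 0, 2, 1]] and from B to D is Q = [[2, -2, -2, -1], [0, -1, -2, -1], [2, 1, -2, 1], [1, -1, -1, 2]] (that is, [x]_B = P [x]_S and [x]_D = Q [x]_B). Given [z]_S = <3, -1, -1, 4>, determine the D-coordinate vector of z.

Composing the changes, [z]_D = Q P [z]_S.
Q P = [[7, 2, -6, 1], [5, -2, -5, -3], [-1, -4, 1, -3], [1, 1, 2, 3]]; applying this to <3, -1, -1, 4> gives <29, 10, -12, 12>.

<29, 10, -12, 12>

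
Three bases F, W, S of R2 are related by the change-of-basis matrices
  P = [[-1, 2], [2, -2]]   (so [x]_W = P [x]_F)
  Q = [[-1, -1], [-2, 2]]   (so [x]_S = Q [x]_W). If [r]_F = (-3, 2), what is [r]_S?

(3, -34)

Apply P to get W-coordinates (7, -10), then Q to get S-coordinates.
The result is [r]_S = (3, -34).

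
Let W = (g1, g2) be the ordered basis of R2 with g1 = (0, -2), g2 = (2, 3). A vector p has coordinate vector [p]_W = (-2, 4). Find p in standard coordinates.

By definition p = -2g1 + 4g2.
Summing componentwise gives (8, 16).

(8, 16)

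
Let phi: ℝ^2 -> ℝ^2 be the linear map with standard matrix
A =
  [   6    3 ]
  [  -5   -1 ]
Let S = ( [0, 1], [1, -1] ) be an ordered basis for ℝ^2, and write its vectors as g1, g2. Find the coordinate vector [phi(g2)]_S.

[-1, 3]

Compute phi(g2) = A g2 = [3, -4] in standard coordinates.
Then write this in S-coordinates: solve for y in y_1 g1 + y_2 g2 = [3, -4].
This gives y = [-1, 3], which is column 2 of [phi]_S.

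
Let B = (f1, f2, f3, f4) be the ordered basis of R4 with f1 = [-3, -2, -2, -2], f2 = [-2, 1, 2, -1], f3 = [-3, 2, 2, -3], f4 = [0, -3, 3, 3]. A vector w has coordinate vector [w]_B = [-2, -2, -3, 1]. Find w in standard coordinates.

[19, -7, -3, 18]

The coordinates say w = -2f1 - 2f2 - 3f3 + f4; adding the scaled basis vectors gives [19, -7, -3, 18].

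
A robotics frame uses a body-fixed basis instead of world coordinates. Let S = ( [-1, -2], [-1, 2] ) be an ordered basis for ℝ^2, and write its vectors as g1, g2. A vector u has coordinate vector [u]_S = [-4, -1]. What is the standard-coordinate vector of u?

The coordinates say u = -4g1 - g2; adding the scaled basis vectors gives [5, 6].

[5, 6]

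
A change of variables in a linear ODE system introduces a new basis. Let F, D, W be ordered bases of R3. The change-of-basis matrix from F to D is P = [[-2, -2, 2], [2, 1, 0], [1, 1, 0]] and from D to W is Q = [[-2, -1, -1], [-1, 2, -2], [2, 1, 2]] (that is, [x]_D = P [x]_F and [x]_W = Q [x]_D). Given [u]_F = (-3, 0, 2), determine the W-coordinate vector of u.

Apply P to get D-coordinates (10, -6, -3), then Q to get W-coordinates.
The result is [u]_W = (-11, -16, 8).

(-11, -16, 8)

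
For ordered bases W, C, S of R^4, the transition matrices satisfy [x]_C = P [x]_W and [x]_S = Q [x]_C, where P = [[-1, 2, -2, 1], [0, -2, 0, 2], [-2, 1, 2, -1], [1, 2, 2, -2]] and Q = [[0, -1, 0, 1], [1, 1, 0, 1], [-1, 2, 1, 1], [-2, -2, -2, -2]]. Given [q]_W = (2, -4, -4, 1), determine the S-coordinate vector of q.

Composing the changes, [q]_S = Q P [q]_W.
Q P = [[1, 4, 2, -4], [0, 2, 0, 1], [0, -3, 6, 0], [4, -6, -4, 0]]; applying this to (2, -4, -4, 1) gives (-26, -7, -12, 48).

(-26, -7, -12, 48)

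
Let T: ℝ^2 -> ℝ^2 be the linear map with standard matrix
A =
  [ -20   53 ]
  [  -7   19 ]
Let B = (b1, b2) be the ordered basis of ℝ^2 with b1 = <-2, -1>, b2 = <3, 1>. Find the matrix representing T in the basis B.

The j-th column of [T]_B is [T(bj)]_B.
T(b1) = A b1 = <-13, -5> = 2b1 - 3b2, so column 1 is <2, -3>.
Repeating for b2 and assembling the columns gives [[2, -1], [-3, -3]].

[[2, -1], [-3, -3]]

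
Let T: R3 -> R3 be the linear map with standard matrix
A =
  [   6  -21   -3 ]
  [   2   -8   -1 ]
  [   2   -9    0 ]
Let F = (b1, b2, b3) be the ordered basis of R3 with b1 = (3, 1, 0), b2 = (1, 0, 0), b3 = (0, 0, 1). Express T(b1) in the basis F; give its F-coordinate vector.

Column 1 of [T]_F is the F-coordinate vector of T(b1).
In standard coordinates T(b1) = A b1 = (-3, -2, -3).
Converting to F: (-3, -2, -3) = -2b1 + 3b2 - 3b3, so the coordinate vector is (-2, 3, -3).

(-2, 3, -3)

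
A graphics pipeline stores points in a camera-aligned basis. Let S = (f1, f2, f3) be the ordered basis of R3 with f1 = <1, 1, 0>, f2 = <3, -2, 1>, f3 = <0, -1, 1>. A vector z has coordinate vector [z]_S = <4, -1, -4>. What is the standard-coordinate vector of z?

The coordinates say z = 4f1 - f2 - 4f3; adding the scaled basis vectors gives <1, 10, -5>.

<1, 10, -5>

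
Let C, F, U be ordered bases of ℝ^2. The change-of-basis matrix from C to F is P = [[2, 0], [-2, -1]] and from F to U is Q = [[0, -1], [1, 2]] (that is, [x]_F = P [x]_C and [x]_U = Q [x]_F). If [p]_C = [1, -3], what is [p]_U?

Composing the changes, [p]_U = Q P [p]_C.
Q P = [[2, 1], [-2, -2]]; applying this to [1, -3] gives [-1, 4].

[-1, 4]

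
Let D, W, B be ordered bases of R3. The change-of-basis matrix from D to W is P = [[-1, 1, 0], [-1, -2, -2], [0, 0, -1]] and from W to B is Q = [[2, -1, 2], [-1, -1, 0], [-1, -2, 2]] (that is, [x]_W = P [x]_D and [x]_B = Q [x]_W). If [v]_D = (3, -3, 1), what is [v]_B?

Apply P to get W-coordinates (-6, 1, -1), then Q to get B-coordinates.
The result is [v]_B = (-15, 5, 2).

(-15, 5, 2)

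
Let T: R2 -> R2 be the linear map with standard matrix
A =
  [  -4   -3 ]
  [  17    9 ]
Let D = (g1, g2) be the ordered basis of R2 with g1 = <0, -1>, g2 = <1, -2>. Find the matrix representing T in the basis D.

[[3, -3], [3, 2]]

The j-th column of [T]_D is [T(gj)]_D.
T(g1) = A g1 = <3, -9> = 3g1 + 3g2, so column 1 is <3, 3>.
Repeating for g2 and assembling the columns gives [[3, -3], [3, 2]].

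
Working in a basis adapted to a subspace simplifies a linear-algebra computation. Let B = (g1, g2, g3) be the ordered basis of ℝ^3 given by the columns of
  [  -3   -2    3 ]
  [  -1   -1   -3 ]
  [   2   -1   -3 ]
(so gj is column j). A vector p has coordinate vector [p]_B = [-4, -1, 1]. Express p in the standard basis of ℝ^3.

[17, 2, -10]

By definition p = -4g1 - g2 + g3.
Summing componentwise gives [17, 2, -10].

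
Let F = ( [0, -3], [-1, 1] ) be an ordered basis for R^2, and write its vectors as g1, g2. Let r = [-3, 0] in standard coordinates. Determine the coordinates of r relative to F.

Write r = c_1 g1 + c_2 g2 and solve for the c_i.
System: 0c_1 - c_2 = -3, -3c_1 + c_2 = 0; solving gives c_1 = 1, c_2 = 3.
Check: g1 + 3g2 = [-3, 0].

[1, 3]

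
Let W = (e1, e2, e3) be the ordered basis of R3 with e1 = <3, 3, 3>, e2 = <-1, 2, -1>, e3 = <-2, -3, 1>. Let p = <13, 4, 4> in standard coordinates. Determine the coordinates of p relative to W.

Write p = c_1 e1 + ... + c_3 e3 and solve for the c_i.
Solving this 3x3 system gives c = (1, -4, -3).
Check: e1 - 4e2 - 3e3 = <13, 4, 4>.

<1, -4, -3>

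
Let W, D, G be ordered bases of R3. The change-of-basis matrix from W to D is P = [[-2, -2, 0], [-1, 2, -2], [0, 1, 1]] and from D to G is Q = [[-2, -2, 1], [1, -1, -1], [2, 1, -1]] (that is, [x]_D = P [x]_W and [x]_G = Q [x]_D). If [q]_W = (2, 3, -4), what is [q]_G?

(-5, -21, -7)

First [q]_D = P [q]_W = (-10, 12, -1).
Then [q]_G = Q [q]_D = (-5, -21, -7).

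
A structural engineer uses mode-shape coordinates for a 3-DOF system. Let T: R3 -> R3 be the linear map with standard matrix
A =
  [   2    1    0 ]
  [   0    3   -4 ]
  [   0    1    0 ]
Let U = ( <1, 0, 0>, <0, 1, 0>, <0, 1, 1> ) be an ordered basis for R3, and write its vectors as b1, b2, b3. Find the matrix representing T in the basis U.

With P the matrix whose columns are b1, ..., b3, [T]_U = P^(-1) A P.
Column by column: T(b1) = A b1 = <2, 0, 0>; its U-coordinates <2, 0, 0> give column 1.
Continuing for each basis vector yields [T]_U = [[2, 1, 1], [0, 2, -2], [0, 1, 1]].

[[2, 1, 1], [0, 2, -2], [0, 1, 1]]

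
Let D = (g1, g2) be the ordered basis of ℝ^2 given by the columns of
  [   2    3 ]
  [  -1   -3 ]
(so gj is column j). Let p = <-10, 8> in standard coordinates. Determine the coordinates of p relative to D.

We seek scalars with c_1 g1 + c_2 g2 = p; equivalently solve M c = p where the columns of M are g1, g2.
System: 2c_1 + 3c_2 = -10, -c_1 - 3c_2 = 8; solving gives c_1 = -2, c_2 = -2.
Check: -2g1 - 2g2 = <-10, 8>.

<-2, -2>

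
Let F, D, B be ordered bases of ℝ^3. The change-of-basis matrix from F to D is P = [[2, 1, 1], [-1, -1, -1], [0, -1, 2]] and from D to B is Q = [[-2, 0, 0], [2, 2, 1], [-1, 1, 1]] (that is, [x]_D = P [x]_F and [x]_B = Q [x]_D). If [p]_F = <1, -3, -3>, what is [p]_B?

Composing the changes, [p]_B = Q P [p]_F.
Q P = [[-4, -2, -2], [2, -1, 2], [-3, -3, 0]]; applying this to <1, -3, -3> gives <8, -1, 6>.

<8, -1, 6>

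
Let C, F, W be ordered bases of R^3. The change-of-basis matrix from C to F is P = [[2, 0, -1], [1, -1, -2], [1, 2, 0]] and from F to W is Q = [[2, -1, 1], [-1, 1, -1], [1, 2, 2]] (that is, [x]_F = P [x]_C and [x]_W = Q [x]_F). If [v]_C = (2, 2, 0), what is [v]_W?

(14, -10, 16)

Composing the changes, [v]_W = Q P [v]_C.
Q P = [[4, 3, 0], [-2, -3, -1], [6, 2, -5]]; applying this to (2, 2, 0) gives (14, -10, 16).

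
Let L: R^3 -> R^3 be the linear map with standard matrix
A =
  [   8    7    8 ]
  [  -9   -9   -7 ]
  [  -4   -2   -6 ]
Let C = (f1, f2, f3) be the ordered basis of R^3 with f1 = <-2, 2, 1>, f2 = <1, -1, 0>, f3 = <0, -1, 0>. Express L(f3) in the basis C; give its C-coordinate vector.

<2, -3, -2>

Compute L(f3) = A f3 = <-7, 9, 2> in standard coordinates.
Then write this in C-coordinates: solve for y in y_1 f1 + ... + y_3 f3 = <-7, 9, 2>.
This gives y = <2, -3, -2>, which is column 3 of [L]_C.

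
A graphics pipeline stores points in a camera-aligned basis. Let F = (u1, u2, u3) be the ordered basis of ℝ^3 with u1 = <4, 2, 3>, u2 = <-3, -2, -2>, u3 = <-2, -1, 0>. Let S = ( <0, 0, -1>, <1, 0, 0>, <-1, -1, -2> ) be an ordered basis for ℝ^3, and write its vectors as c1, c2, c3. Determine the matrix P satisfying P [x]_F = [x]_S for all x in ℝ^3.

[[1, -2, -2], [2, -1, -1], [-2, 2, 1]]

Column j of P is [uj]_S, since P maps F-coordinates to S-coordinates.
Expressing u1 in S: u1 = c1 + 2c2 - 2c3, so column 1 of P is <1, 2, -2>.
Doing the same for each uj gives P = [[1, -2, -2], [2, -1, -1], [-2, 2, 1]].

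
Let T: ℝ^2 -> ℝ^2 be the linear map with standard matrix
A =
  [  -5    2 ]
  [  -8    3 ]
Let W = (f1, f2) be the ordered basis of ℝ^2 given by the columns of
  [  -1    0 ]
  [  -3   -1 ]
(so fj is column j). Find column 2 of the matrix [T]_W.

Column 2 of [T]_W is the W-coordinate vector of T(f2).
In standard coordinates T(f2) = A f2 = (-2, -3).
Converting to W: (-2, -3) = 2f1 - 3f2, so the coordinate vector is (2, -3).

(2, -3)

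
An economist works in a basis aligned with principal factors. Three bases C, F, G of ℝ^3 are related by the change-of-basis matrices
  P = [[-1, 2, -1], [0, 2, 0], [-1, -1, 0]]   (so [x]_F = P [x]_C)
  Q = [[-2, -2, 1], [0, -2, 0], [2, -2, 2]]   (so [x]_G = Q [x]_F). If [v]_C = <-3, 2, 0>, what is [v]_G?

<-21, -8, 8>

First [v]_F = P [v]_C = <7, 4, 1>.
Then [v]_G = Q [v]_F = <-21, -8, 8>.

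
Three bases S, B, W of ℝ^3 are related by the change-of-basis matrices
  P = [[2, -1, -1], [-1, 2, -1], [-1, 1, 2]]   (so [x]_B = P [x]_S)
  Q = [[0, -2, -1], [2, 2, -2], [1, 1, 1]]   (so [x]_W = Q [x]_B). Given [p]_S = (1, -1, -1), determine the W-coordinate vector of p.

Composing the changes, [p]_W = Q P [p]_S.
Q P = [[3, -5, 0], [4, 0, -8], [0, 2, 0]]; applying this to (1, -1, -1) gives (8, 12, -2).

(8, 12, -2)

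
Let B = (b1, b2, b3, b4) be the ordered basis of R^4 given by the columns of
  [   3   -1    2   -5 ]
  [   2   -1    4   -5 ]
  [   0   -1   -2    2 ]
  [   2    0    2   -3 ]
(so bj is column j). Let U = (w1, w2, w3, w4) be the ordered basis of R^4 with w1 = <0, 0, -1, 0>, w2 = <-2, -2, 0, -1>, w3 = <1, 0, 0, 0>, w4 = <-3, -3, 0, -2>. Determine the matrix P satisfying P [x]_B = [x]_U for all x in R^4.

Let M have columns bj and N have columns wj. Then for every x, N [x]_U = x = M [x]_B, so P = N^(-1) M.
Since det N = 1, N^(-1) has integer entries; multiplying gives P = [[0, 1, 2, -2], [2, 2, -2, 1], [1, 0, -2, 0], [-2, -1, 0, 1]].

[[0, 1, 2, -2], [2, 2, -2, 1], [1, 0, -2, 0], [-2, -1, 0, 1]]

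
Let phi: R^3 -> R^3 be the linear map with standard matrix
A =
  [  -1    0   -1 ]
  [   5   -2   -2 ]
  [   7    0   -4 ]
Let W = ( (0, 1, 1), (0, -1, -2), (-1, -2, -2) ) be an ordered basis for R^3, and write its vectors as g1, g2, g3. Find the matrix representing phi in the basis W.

[[-2, 0, -1], [0, -2, 2], [1, -2, -3]]

Let P have columns g1, ..., g3. Then [phi]_W = P^(-1) A P.
Here det P = 1, so P^(-1) is integer; computing A P first and then P^(-1)(A P) gives [[-2, 0, -1], [0, -2, 2], [1, -2, -3]].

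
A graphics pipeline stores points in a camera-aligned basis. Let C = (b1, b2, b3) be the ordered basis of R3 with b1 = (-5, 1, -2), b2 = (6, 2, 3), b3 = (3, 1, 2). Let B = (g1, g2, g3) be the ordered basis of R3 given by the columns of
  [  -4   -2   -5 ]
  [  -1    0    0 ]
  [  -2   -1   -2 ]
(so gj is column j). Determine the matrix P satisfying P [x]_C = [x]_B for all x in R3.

[[-1, -2, -1], [2, 1, -2], [1, 0, 1]]

Column j of P is [bj]_B, since P maps C-coordinates to B-coordinates.
Expressing b1 in B: b1 = -g1 + 2g2 + g3, so column 1 of P is (-1, 2, 1).
Doing the same for each bj gives P = [[-1, -2, -1], [2, 1, -2], [1, 0, 1]].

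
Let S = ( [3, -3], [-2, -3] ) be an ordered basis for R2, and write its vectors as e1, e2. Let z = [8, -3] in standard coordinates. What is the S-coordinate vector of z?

[2, -1]

We seek scalars with c_1 e1 + c_2 e2 = z; equivalently solve M c = z where the columns of M are e1, e2.
System: 3c_1 - 2c_2 = 8, -3c_1 - 3c_2 = -3; solving gives c_1 = 2, c_2 = -1.
Check: 2e1 - e2 = [8, -3].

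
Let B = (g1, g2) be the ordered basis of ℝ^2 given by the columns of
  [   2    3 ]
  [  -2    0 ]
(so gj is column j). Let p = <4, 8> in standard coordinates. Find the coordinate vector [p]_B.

<-4, 4>

We seek scalars with c_1 g1 + c_2 g2 = p; equivalently solve M c = p where the columns of M are g1, g2.
System: 2c_1 + 3c_2 = 4, -2c_1 + 0c_2 = 8; solving gives c_1 = -4, c_2 = 4.
Check: -4g1 + 4g2 = <4, 8>.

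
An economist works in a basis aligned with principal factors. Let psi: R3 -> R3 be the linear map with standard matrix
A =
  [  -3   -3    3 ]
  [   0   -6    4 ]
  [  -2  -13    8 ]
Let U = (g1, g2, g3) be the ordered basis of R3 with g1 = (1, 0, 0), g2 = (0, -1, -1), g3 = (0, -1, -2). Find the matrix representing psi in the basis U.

[[-3, 0, -3], [-2, 1, 1], [2, -3, 1]]

With P the matrix whose columns are g1, ..., g3, [psi]_U = P^(-1) A P.
Column by column: psi(g1) = A g1 = (-3, 0, -2); its U-coordinates (-3, -2, 2) give column 1.
Continuing for each basis vector yields [psi]_U = [[-3, 0, -3], [-2, 1, 1], [2, -3, 1]].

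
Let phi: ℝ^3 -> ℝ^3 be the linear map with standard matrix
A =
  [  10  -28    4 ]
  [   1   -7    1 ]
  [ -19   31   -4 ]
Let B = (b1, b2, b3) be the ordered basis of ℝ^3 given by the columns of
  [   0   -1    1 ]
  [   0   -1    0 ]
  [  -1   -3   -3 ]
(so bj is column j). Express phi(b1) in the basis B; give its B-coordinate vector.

Compute phi(b1) = A b1 = <-4, -1, 4> in standard coordinates.
Then write this in B-coordinates: solve for y in y_1 b1 + ... + y_3 b3 = <-4, -1, 4>.
This gives y = <2, 1, -3>, which is column 1 of [phi]_B.

<2, 1, -3>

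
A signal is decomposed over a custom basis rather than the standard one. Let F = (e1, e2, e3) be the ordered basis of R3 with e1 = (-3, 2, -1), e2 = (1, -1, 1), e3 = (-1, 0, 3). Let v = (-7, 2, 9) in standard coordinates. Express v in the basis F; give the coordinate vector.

(2, 2, 3)

We seek scalars with c_1 e1 + ... + c_3 e3 = v; equivalently solve M c = v where the columns of M are e1, ..., e3.
Gaussian elimination on [M | v] yields c = (2, 2, 3).
Check: 2e1 + 2e2 + 3e3 = (-7, 2, 9).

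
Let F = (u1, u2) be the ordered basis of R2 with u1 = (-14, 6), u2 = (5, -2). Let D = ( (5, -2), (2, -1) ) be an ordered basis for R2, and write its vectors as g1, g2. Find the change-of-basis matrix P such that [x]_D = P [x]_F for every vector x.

Take x = uj: its F-coordinates are the j-th standard unit vector, so P e_j — column j of P — equals [uj]_D.
u1 = -2g1 - 2g2, giving column 1 = (-2, -2); repeating for each j gives P = [[-2, 1], [-2, 0]].

[[-2, 1], [-2, 0]]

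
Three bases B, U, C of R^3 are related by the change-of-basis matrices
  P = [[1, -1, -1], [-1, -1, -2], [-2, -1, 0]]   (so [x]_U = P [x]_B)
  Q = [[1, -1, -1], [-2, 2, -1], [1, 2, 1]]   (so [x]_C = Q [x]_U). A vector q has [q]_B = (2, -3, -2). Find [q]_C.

(3, -3, 16)

First [q]_U = P [q]_B = (7, 5, -1).
Then [q]_C = Q [q]_U = (3, -3, 16).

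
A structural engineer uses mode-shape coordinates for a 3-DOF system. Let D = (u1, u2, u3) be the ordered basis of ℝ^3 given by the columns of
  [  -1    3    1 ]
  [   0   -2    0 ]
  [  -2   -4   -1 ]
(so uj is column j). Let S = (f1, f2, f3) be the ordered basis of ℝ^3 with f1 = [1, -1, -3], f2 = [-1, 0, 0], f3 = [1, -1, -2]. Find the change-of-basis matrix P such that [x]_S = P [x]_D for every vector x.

[[2, 0, 1], [1, -1, -1], [-2, 2, -1]]

Take x = uj: its D-coordinates are the j-th standard unit vector, so P e_j — column j of P — equals [uj]_S.
u1 = 2f1 + f2 - 2f3, giving column 1 = [2, 1, -2]; repeating for each j gives P = [[2, 0, 1], [1, -1, -1], [-2, 2, -1]].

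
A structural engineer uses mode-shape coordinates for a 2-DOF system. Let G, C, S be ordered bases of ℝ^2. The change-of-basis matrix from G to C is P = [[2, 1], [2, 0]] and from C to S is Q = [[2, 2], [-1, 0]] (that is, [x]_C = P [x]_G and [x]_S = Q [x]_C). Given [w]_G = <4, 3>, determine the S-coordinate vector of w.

<38, -11>

Composing the changes, [w]_S = Q P [w]_G.
Q P = [[8, 2], [-2, -1]]; applying this to <4, 3> gives <38, -11>.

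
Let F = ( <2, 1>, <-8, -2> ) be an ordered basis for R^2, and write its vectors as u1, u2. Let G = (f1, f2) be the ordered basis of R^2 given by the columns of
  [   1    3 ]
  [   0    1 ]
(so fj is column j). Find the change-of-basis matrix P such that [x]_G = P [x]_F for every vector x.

[[-1, -2], [1, -2]]

Column j of P is [uj]_G, since P maps F-coordinates to G-coordinates.
Expressing u1 in G: u1 = -f1 + f2, so column 1 of P is <-1, 1>.
Doing the same for each uj gives P = [[-1, -2], [1, -2]].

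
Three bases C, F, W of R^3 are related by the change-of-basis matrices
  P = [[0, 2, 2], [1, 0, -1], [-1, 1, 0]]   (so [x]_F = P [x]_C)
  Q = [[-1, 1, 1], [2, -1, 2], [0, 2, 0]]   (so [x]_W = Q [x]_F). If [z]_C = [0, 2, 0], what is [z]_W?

Composing the changes, [z]_W = Q P [z]_C.
Q P = [[0, -1, -3], [-3, 6, 5], [2, 0, -2]]; applying this to [0, 2, 0] gives [-2, 12, 0].

[-2, 12, 0]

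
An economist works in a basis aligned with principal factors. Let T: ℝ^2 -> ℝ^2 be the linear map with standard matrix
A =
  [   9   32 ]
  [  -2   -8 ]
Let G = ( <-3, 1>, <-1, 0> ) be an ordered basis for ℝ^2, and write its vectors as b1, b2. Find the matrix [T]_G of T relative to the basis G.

[[-2, 2], [1, 3]]

The j-th column of [T]_G is [T(bj)]_G.
T(b1) = A b1 = <5, -2> = -2b1 + b2, so column 1 is <-2, 1>.
Repeating for b2 and assembling the columns gives [[-2, 2], [1, 3]].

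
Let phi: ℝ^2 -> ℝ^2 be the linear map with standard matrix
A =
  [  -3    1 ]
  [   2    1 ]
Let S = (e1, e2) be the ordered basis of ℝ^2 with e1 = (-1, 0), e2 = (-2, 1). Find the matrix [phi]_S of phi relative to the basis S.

The j-th column of [phi]_S is [phi(ej)]_S.
phi(e1) = A e1 = (3, -2) = e1 - 2e2, so column 1 is (1, -2).
Repeating for e2 and assembling the columns gives [[1, -1], [-2, -3]].

[[1, -1], [-2, -3]]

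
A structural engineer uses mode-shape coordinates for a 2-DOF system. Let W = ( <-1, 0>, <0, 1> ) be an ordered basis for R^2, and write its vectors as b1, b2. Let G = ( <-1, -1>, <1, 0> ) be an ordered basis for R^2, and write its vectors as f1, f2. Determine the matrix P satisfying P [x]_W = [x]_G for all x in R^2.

[[0, -1], [-1, -1]]

Let M have columns bj and N have columns fj. Then for every x, N [x]_G = x = M [x]_W, so P = N^(-1) M.
Since det N = 1, N^(-1) has integer entries; multiplying gives P = [[0, -1], [-1, -1]].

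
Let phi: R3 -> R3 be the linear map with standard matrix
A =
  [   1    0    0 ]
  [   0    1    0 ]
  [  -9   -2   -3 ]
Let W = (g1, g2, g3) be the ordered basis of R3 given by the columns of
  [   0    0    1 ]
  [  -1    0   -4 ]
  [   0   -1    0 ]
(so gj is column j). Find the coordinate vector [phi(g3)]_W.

(0, 1, 1)

Compute phi(g3) = A g3 = (1, -4, -1) in standard coordinates.
Then write this in W-coordinates: solve for y in y_1 g1 + ... + y_3 g3 = (1, -4, -1).
This gives y = (0, 1, 1), which is column 3 of [phi]_W.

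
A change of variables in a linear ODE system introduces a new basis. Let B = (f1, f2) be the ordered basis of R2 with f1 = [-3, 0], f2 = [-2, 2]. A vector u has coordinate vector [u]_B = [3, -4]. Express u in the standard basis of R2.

u = M [u]_B, where M has columns f1, f2.
Carrying out the matrix-vector product, u = [-1, -8].

[-1, -8]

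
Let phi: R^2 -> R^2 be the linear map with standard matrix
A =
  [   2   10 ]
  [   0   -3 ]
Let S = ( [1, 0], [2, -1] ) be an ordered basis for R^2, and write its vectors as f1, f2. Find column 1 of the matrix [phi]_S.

Compute phi(f1) = A f1 = [2, 0] in standard coordinates.
Then write this in S-coordinates: solve for y in y_1 f1 + y_2 f2 = [2, 0].
This gives y = [2, 0], which is column 1 of [phi]_S.

[2, 0]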